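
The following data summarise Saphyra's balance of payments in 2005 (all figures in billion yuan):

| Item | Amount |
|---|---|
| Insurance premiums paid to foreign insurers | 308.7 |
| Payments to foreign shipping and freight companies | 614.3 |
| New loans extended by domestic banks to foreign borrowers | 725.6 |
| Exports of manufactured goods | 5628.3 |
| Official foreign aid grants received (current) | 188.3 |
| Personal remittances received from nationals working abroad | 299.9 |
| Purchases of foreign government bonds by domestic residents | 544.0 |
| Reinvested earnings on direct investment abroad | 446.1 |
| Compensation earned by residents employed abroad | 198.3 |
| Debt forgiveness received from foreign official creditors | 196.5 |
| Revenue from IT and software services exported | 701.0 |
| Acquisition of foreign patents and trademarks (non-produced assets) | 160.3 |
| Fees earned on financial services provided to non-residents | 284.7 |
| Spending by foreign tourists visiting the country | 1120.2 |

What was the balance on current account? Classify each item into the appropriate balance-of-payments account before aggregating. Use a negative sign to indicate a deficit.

Goods: 5628.3
Services: -308.7 + 1120.2 + 284.7 + 701.0 - 614.3 = 1182.9
Primary income: 446.1 + 198.3 = 644.4
Secondary income: 188.3 + 299.9 = 488.2
Current account = 5628.3 + 1182.9 + 644.4 + 488.2 = 7943.8
(Excluded from the current account — financial account: new loans extended by domestic banks to foreign borrowers 725.6, purchases of foreign government bonds by domestic residents 544.0; capital account: debt forgiveness received from foreign official creditors 196.5, acquisition of foreign patents and trademarks (non-produced assets) 160.3.)

7943.8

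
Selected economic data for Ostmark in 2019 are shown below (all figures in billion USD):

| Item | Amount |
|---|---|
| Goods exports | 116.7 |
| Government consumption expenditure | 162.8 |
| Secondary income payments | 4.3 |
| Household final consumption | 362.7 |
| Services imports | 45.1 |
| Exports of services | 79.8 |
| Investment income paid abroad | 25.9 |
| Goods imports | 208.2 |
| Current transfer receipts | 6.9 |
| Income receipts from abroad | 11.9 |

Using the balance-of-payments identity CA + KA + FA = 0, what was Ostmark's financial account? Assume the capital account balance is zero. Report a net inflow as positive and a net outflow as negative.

Goods balance = 116.7 - 208.2 = -91.5
Services balance = 79.8 - 45.1 = 34.7
Trade balance (goods + services) = -91.5 + 34.7 = -56.8
Net primary income = 11.9 - 25.9 = -14.0
Net secondary income = 6.9 - 4.3 = 2.6
Current account = -56.8 + (-14.0) + 2.6 = -68.2
Financial account = -(-68.2) = 68.2

68.2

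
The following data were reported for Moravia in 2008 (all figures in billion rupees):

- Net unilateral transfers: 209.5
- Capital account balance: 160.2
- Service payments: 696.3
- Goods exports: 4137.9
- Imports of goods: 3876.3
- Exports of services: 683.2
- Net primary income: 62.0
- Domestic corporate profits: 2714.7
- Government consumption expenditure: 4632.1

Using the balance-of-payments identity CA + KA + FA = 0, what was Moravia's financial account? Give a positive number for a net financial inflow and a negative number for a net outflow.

Goods balance = 4137.9 - 3876.3 = 261.6
Services balance = 683.2 - 696.3 = -13.1
Trade balance (goods + services) = 261.6 + (-13.1) = 248.5
Net primary income = 62.0
Net secondary income = 209.5
Current account = 248.5 + 62.0 + 209.5 = 520.0
Financial account = -(520.0 + 160.2) = -680.2

-680.2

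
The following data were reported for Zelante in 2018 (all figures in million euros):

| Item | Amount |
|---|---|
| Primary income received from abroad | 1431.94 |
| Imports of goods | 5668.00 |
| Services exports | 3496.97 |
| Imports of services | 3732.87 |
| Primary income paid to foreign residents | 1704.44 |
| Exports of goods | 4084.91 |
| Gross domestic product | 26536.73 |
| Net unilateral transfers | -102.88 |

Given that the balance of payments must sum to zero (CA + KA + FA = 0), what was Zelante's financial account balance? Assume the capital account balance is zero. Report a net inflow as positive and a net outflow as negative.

2194.37

Goods balance = 4084.91 - 5668.00 = -1583.09
Services balance = 3496.97 - 3732.87 = -235.90
Trade balance (goods + services) = -1583.09 + (-235.90) = -1818.99
Net primary income = 1431.94 - 1704.44 = -272.50
Net secondary income = -102.88
Current account = -1818.99 + (-272.50) + (-102.88) = -2194.37
Financial account = -(-2194.37) = 2194.37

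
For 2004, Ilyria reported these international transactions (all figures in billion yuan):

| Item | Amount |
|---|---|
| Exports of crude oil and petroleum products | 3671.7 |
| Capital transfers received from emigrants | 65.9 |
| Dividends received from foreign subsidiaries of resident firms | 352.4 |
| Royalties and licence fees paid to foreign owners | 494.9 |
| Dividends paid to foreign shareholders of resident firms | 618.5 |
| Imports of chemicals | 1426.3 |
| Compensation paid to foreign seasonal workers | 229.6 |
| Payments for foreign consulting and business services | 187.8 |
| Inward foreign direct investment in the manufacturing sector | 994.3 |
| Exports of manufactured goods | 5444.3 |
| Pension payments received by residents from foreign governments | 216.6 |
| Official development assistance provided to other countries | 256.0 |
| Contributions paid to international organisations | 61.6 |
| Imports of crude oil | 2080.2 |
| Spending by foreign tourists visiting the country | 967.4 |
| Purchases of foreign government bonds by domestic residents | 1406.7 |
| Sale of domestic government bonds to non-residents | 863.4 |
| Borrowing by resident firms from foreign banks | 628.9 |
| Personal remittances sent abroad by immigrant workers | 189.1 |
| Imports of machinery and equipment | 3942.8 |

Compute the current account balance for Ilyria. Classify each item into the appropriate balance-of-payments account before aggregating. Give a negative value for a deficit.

1165.6

Goods: 3671.7 - 3942.8 - 1426.3 - 2080.2 + 5444.3 = 1666.7
Services: -187.8 - 494.9 + 967.4 = 284.7
Primary income: -229.6 + 352.4 - 618.5 = -495.7
Secondary income: -256.0 + 216.6 - 61.6 - 189.1 = -290.1
Current account = 1666.7 + 284.7 + (-495.7) + (-290.1) = 1165.6
(Excluded from the current account — capital account: capital transfers received from emigrants 65.9; financial account: inward foreign direct investment in the manufacturing sector 994.3, purchases of foreign government bonds by domestic residents 1406.7, sale of domestic government bonds to non-residents 863.4, borrowing by resident firms from foreign banks 628.9.)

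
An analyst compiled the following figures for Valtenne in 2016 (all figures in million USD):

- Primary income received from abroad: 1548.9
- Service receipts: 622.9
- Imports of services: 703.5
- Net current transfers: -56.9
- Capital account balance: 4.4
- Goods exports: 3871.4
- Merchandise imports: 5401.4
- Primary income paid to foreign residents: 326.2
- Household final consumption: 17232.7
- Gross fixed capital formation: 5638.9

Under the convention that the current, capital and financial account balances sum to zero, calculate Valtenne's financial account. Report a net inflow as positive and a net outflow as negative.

Goods balance = 3871.4 - 5401.4 = -1530.0
Services balance = 622.9 - 703.5 = -80.6
Trade balance (goods + services) = -1530.0 + (-80.6) = -1610.6
Net primary income = 1548.9 - 326.2 = 1222.7
Net secondary income = -56.9
Current account = -1610.6 + 1222.7 + (-56.9) = -444.8
Financial account = -(-444.8 + 4.4) = 440.4

440.4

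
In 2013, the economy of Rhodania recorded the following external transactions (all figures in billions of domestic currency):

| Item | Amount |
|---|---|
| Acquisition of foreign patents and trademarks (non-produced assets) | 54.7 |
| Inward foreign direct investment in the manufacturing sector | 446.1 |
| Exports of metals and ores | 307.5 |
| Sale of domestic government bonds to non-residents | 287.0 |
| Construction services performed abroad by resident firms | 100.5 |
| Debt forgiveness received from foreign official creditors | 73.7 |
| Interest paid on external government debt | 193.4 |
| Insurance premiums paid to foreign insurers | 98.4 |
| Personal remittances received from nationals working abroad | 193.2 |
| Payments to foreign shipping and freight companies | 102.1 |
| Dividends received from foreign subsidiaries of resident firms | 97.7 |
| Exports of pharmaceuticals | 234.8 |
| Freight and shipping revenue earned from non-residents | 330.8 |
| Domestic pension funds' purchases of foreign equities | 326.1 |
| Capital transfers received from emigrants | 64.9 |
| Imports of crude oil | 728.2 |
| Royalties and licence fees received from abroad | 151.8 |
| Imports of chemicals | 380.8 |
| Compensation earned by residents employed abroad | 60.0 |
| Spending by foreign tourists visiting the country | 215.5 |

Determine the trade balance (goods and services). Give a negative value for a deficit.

31.4

Goods: 234.8 - 380.8 + 307.5 - 728.2 = -566.7
Services: -98.4 + 215.5 + 100.5 + 330.8 - 102.1 + 151.8 = 598.1
Trade balance = -566.7 + 598.1 = 31.4
(Excluded from the trade balance — capital account: acquisition of foreign patents and trademarks (non-produced assets) 54.7, debt forgiveness received from foreign official creditors 73.7, capital transfers received from emigrants 64.9; financial account: inward foreign direct investment in the manufacturing sector 446.1, sale of domestic government bonds to non-residents 287.0, domestic pension funds' purchases of foreign equities 326.1; primary income: interest paid on external government debt 193.4, dividends received from foreign subsidiaries of resident firms 97.7, compensation earned by residents employed abroad 60.0; secondary income: personal remittances received from nationals working abroad 193.2.)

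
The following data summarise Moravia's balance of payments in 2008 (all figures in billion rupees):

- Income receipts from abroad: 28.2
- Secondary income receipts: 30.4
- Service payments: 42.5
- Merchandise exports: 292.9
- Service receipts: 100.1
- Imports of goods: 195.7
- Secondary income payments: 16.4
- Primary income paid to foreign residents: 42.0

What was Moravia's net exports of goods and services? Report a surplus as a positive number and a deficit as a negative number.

154.8

Goods balance = 292.9 - 195.7 = 97.2
Services balance = 100.1 - 42.5 = 57.6
Trade balance (goods + services) = 97.2 + 57.6 = 154.8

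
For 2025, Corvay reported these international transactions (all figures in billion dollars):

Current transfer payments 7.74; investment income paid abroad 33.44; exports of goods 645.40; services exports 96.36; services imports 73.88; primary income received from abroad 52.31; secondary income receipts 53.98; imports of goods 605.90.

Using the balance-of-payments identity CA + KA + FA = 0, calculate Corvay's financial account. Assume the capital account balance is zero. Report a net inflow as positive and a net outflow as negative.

Goods balance = 645.40 - 605.90 = 39.50
Services balance = 96.36 - 73.88 = 22.48
Trade balance (goods + services) = 39.50 + 22.48 = 61.98
Net primary income = 52.31 - 33.44 = 18.87
Net secondary income = 53.98 - 7.74 = 46.24
Current account = 61.98 + 18.87 + 46.24 = 127.09
Financial account = -(127.09) = -127.09

-127.09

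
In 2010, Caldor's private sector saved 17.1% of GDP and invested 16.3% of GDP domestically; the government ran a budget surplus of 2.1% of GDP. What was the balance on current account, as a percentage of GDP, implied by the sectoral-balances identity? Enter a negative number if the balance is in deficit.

By the sectoral-balances identity, CA = (S_private - I) + (T - G).
Private balance = 17.1 - 16.3 = 0.8
Government balance (T - G) = 2.1
CA = 0.8 + 2.1 = 2.9

2.9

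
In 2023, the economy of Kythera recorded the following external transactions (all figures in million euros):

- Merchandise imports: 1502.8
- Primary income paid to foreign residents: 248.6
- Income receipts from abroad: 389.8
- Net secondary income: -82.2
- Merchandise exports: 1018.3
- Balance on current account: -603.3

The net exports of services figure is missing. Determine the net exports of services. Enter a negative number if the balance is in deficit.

-177.8

Current account = goods balance + services balance + net primary income + net secondary income
Sum of the known components = -425.5
Net exports of services = CA - (known components) = -603.3 - (-425.5) = -177.8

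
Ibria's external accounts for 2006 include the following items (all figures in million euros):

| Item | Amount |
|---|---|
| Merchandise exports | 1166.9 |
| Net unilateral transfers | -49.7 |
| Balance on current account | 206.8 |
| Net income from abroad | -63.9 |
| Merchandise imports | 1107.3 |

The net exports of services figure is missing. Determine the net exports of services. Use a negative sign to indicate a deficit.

260.8

Current account = goods balance + services balance + net primary income + net secondary income
Sum of the known components = -54.0
Net exports of services = CA - (known components) = 206.8 - (-54.0) = 260.8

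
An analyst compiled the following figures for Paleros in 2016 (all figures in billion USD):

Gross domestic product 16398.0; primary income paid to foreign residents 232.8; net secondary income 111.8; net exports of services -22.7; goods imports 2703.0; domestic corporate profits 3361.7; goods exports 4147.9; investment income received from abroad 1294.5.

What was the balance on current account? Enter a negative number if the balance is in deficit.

2595.7

Goods balance = 4147.9 - 2703.0 = 1444.9
Services balance = -22.7
Trade balance (goods + services) = 1444.9 + (-22.7) = 1422.2
Net primary income = 1294.5 - 232.8 = 1061.7
Net secondary income = 111.8
Current account = 1422.2 + 1061.7 + 111.8 = 2595.7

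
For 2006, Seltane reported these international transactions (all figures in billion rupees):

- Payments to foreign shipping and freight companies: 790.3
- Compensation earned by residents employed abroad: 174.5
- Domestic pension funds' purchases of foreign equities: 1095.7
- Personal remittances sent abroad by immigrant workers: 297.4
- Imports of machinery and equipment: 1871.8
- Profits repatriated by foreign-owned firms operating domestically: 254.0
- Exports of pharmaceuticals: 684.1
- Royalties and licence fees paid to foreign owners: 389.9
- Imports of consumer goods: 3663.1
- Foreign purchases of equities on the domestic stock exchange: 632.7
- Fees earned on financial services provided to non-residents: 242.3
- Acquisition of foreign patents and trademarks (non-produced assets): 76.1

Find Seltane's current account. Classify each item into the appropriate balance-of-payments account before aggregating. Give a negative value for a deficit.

-6165.6

Goods: 684.1 - 3663.1 - 1871.8 = -4850.8
Services: -389.9 + 242.3 - 790.3 = -937.9
Primary income: 174.5 - 254.0 = -79.5
Secondary income: -297.4
Current account = (-4850.8) + (-937.9) + (-79.5) + (-297.4) = -6165.6
(Excluded from the current account — financial account: domestic pension funds' purchases of foreign equities 1095.7, foreign purchases of equities on the domestic stock exchange 632.7; capital account: acquisition of foreign patents and trademarks (non-produced assets) 76.1.)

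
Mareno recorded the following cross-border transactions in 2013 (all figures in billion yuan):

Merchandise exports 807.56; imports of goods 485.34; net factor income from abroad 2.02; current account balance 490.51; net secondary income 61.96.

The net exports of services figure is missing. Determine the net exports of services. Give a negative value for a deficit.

Current account = goods balance + services balance + net primary income + net secondary income
Sum of the known components = 386.20
Net exports of services = CA - (known components) = 490.51 - 386.20 = 104.31

104.31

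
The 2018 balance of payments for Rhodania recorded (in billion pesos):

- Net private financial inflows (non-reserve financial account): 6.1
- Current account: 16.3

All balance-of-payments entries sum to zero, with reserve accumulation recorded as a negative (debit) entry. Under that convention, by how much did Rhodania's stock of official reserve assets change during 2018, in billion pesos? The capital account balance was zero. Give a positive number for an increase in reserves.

22.4

Official reserve transactions balance = -(16.3 + 6.1) = -22.4
An accumulation of reserves is recorded as a debit (negative entry), so the change in the stock of reserves is the negative of that balance.
Change in official reserves = -(-22.4) = 22.4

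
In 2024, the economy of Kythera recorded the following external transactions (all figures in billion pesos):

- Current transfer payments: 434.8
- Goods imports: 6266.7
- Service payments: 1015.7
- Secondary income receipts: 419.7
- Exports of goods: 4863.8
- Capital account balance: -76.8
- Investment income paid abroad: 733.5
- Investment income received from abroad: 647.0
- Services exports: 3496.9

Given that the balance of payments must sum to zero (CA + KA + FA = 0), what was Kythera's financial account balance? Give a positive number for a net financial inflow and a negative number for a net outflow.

-899.9

Goods balance = 4863.8 - 6266.7 = -1402.9
Services balance = 3496.9 - 1015.7 = 2481.2
Trade balance (goods + services) = -1402.9 + 2481.2 = 1078.3
Net primary income = 647.0 - 733.5 = -86.5
Net secondary income = 419.7 - 434.8 = -15.1
Current account = 1078.3 + (-86.5) + (-15.1) = 976.7
Financial account = -(976.7 + (-76.8)) = -899.9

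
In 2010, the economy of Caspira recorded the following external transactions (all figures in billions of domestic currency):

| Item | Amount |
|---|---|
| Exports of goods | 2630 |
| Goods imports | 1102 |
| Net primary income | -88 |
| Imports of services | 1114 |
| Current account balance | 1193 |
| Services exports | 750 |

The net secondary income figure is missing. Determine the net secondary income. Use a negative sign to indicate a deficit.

Current account = goods balance + services balance + net primary income + net secondary income
Sum of the known components = 1076
Net secondary income = CA - (known components) = 1193 - 1076 = 117

117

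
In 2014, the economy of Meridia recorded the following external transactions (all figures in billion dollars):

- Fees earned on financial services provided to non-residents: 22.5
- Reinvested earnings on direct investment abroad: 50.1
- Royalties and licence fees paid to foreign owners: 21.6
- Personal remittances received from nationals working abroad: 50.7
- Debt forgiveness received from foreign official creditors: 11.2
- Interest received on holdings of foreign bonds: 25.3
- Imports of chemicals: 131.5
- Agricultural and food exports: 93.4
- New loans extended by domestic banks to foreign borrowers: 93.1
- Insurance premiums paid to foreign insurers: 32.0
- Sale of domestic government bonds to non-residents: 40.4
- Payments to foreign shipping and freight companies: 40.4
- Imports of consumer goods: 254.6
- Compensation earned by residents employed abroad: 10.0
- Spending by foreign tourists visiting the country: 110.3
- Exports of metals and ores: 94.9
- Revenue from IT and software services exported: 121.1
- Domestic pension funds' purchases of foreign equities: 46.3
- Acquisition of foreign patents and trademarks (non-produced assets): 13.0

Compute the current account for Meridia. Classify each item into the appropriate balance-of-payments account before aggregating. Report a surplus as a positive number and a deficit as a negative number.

Goods: -131.5 - 254.6 + 93.4 + 94.9 = -197.8
Services: 121.1 + 110.3 - 21.6 - 32.0 + 22.5 - 40.4 = 159.9
Primary income: 10.0 + 50.1 + 25.3 = 85.4
Secondary income: 50.7
Current account = (-197.8) + 159.9 + 85.4 + 50.7 = 98.2
(Excluded from the current account — capital account: debt forgiveness received from foreign official creditors 11.2, acquisition of foreign patents and trademarks (non-produced assets) 13.0; financial account: new loans extended by domestic banks to foreign borrowers 93.1, sale of domestic government bonds to non-residents 40.4, domestic pension funds' purchases of foreign equities 46.3.)

98.2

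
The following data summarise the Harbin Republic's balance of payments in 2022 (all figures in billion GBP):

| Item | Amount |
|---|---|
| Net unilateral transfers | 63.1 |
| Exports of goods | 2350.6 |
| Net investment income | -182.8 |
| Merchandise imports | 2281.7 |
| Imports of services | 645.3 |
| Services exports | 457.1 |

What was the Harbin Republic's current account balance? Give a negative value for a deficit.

-239.0

Goods balance = 2350.6 - 2281.7 = 68.9
Services balance = 457.1 - 645.3 = -188.2
Trade balance (goods + services) = 68.9 + (-188.2) = -119.3
Net primary income = -182.8
Net secondary income = 63.1
Current account = -119.3 + (-182.8) + 63.1 = -239.0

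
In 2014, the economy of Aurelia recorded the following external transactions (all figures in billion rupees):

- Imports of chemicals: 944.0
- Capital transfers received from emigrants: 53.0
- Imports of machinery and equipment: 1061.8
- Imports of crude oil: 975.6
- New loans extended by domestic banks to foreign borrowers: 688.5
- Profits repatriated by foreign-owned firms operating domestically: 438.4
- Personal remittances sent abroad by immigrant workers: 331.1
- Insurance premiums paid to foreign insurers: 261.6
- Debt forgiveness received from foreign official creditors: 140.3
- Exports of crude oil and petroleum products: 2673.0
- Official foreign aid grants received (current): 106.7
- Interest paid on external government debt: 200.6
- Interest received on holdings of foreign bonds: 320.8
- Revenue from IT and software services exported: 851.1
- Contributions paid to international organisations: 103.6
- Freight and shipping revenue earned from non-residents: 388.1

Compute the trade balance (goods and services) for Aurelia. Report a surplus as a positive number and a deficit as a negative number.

Goods: 2673.0 - 975.6 - 1061.8 - 944.0 = -308.4
Services: 388.1 + 851.1 - 261.6 = 977.6
Trade balance = -308.4 + 977.6 = 669.2
(Excluded from the trade balance — capital account: capital transfers received from emigrants 53.0, debt forgiveness received from foreign official creditors 140.3; financial account: new loans extended by domestic banks to foreign borrowers 688.5; primary income: profits repatriated by foreign-owned firms operating domestically 438.4, interest paid on external government debt 200.6, interest received on holdings of foreign bonds 320.8; secondary income: personal remittances sent abroad by immigrant workers 331.1, official foreign aid grants received (current) 106.7, contributions paid to international organisations 103.6.)

669.2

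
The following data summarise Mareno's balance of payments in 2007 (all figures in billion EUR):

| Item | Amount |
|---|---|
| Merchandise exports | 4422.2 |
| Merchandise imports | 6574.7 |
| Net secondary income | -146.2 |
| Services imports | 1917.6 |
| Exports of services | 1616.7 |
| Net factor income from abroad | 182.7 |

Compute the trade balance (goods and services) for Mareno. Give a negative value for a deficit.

-2453.4

Goods balance = 4422.2 - 6574.7 = -2152.5
Services balance = 1616.7 - 1917.6 = -300.9
Trade balance (goods + services) = -2152.5 + (-300.9) = -2453.4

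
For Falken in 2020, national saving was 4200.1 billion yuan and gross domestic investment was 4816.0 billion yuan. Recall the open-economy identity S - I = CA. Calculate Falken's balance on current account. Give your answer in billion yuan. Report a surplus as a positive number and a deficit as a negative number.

CA = S - I = 4200.1 - 4816.0 = -615.9

-615.9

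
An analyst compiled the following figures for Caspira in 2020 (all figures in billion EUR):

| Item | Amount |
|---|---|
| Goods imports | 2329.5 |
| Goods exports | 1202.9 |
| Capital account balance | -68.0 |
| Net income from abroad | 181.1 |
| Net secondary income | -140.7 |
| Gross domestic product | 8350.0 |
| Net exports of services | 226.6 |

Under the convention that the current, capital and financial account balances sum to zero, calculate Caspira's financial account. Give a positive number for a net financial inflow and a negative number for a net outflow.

Goods balance = 1202.9 - 2329.5 = -1126.6
Services balance = 226.6
Trade balance (goods + services) = -1126.6 + 226.6 = -900.0
Net primary income = 181.1
Net secondary income = -140.7
Current account = -900.0 + 181.1 + (-140.7) = -859.6
Financial account = -(-859.6 + (-68.0)) = 927.6

927.6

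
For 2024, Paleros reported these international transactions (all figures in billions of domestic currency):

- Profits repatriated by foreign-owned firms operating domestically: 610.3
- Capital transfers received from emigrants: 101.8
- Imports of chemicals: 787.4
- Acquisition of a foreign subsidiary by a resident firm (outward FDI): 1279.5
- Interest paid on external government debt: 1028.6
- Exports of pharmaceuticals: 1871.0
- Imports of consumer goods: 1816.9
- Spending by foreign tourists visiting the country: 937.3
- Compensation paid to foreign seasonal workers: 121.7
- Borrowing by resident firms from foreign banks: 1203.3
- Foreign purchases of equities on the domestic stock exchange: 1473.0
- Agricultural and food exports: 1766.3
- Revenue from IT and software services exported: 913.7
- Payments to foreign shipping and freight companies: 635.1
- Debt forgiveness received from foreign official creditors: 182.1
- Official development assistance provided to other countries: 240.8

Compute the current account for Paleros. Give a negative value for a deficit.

247.5

Goods: 1871.0 - 1816.9 + 1766.3 - 787.4 = 1033.0
Services: 913.7 - 635.1 + 937.3 = 1215.9
Primary income: -121.7 - 610.3 - 1028.6 = -1760.6
Secondary income: -240.8
Current account = 1033.0 + 1215.9 + (-1760.6) + (-240.8) = 247.5
(Excluded from the current account — capital account: capital transfers received from emigrants 101.8, debt forgiveness received from foreign official creditors 182.1; financial account: acquisition of a foreign subsidiary by a resident firm (outward FDI) 1279.5, borrowing by resident firms from foreign banks 1203.3, foreign purchases of equities on the domestic stock exchange 1473.0.)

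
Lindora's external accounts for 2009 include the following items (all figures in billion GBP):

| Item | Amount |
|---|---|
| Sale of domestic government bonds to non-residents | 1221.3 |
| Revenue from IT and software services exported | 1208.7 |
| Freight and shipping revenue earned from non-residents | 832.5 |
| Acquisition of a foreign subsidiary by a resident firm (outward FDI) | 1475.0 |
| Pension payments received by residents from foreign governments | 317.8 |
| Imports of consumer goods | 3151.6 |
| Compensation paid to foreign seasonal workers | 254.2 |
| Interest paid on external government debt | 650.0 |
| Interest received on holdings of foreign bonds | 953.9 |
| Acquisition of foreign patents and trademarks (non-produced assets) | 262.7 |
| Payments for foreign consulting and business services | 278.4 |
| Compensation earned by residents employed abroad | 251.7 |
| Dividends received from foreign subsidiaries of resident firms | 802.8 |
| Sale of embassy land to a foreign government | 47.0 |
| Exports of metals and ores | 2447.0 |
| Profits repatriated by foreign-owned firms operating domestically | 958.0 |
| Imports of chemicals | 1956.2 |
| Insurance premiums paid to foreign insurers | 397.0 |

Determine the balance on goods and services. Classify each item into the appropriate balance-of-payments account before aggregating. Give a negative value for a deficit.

-1295.0

Goods: -3151.6 + 2447.0 - 1956.2 = -2660.8
Services: -278.4 + 1208.7 - 397.0 + 832.5 = 1365.8
Trade balance = -2660.8 + 1365.8 = -1295.0
(Excluded from the trade balance — financial account: sale of domestic government bonds to non-residents 1221.3, acquisition of a foreign subsidiary by a resident firm (outward FDI) 1475.0; secondary income: pension payments received by residents from foreign governments 317.8; primary income: compensation paid to foreign seasonal workers 254.2, interest paid on external government debt 650.0, interest received on holdings of foreign bonds 953.9, compensation earned by residents employed abroad 251.7, dividends received from foreign subsidiaries of resident firms 802.8, profits repatriated by foreign-owned firms operating domestically 958.0; capital account: acquisition of foreign patents and trademarks (non-produced assets) 262.7, sale of embassy land to a foreign government 47.0.)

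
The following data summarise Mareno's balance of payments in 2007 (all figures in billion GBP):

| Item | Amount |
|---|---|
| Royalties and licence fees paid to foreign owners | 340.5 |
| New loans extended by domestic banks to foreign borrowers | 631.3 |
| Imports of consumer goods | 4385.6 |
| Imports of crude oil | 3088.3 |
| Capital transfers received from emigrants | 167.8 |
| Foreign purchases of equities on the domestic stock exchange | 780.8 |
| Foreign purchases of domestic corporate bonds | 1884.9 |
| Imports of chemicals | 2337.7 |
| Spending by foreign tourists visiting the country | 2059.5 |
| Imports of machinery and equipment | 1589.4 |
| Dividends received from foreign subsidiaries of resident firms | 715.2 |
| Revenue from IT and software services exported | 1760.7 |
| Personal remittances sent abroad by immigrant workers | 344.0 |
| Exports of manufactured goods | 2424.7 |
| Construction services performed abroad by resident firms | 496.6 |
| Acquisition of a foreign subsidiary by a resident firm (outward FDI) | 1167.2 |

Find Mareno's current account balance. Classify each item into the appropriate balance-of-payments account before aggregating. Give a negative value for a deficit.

Goods: 2424.7 - 3088.3 - 4385.6 - 1589.4 - 2337.7 = -8976.3
Services: 496.6 + 1760.7 + 2059.5 - 340.5 = 3976.3
Primary income: 715.2
Secondary income: -344.0
Current account = (-8976.3) + 3976.3 + 715.2 + (-344.0) = -4628.8
(Excluded from the current account — financial account: new loans extended by domestic banks to foreign borrowers 631.3, foreign purchases of equities on the domestic stock exchange 780.8, foreign purchases of domestic corporate bonds 1884.9, acquisition of a foreign subsidiary by a resident firm (outward FDI) 1167.2; capital account: capital transfers received from emigrants 167.8.)

-4628.8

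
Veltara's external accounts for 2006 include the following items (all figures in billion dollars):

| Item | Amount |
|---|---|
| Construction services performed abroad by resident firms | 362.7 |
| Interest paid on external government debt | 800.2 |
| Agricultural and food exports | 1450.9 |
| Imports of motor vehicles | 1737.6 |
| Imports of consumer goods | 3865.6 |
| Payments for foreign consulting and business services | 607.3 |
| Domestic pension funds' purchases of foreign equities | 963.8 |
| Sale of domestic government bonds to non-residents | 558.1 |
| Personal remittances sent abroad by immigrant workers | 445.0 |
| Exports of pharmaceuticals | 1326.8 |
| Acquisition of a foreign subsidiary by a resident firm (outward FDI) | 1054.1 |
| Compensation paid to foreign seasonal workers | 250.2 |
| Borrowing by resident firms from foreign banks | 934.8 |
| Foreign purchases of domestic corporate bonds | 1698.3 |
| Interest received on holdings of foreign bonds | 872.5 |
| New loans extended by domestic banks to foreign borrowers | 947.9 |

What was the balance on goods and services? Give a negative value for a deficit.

-3070.1

Goods: -3865.6 + 1326.8 - 1737.6 + 1450.9 = -2825.5
Services: -607.3 + 362.7 = -244.6
Trade balance = -2825.5 + (-244.6) = -3070.1
(Excluded from the trade balance — primary income: interest paid on external government debt 800.2, compensation paid to foreign seasonal workers 250.2, interest received on holdings of foreign bonds 872.5; financial account: domestic pension funds' purchases of foreign equities 963.8, sale of domestic government bonds to non-residents 558.1, acquisition of a foreign subsidiary by a resident firm (outward FDI) 1054.1, borrowing by resident firms from foreign banks 934.8, foreign purchases of domestic corporate bonds 1698.3, new loans extended by domestic banks to foreign borrowers 947.9; secondary income: personal remittances sent abroad by immigrant workers 445.0.)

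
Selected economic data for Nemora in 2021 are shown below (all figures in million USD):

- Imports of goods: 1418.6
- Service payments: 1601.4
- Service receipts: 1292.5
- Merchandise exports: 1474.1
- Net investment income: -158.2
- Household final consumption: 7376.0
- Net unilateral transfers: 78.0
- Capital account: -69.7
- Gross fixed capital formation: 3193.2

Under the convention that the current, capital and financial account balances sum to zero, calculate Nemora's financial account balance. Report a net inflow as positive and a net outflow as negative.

Goods balance = 1474.1 - 1418.6 = 55.5
Services balance = 1292.5 - 1601.4 = -308.9
Trade balance (goods + services) = 55.5 + (-308.9) = -253.4
Net primary income = -158.2
Net secondary income = 78.0
Current account = -253.4 + (-158.2) + 78.0 = -333.6
Financial account = -(-333.6 + (-69.7)) = 403.3

403.3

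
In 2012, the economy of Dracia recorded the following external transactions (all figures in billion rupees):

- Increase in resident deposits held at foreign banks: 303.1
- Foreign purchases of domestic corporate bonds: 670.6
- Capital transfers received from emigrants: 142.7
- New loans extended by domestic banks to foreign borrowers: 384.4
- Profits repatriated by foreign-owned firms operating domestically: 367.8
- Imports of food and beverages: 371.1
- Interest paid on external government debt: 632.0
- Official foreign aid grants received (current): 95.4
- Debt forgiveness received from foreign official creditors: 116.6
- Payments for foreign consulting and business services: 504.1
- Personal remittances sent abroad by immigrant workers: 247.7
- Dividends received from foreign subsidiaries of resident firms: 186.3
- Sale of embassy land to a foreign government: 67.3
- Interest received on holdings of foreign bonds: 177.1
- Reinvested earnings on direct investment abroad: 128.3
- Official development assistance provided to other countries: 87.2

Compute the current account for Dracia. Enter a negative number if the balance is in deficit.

Goods: -371.1
Services: -504.1
Primary income: 128.3 - 367.8 + 177.1 + 186.3 - 632.0 = -508.1
Secondary income: 95.4 - 247.7 - 87.2 = -239.5
Current account = (-371.1) + (-504.1) + (-508.1) + (-239.5) = -1622.8
(Excluded from the current account — financial account: increase in resident deposits held at foreign banks 303.1, foreign purchases of domestic corporate bonds 670.6, new loans extended by domestic banks to foreign borrowers 384.4; capital account: capital transfers received from emigrants 142.7, debt forgiveness received from foreign official creditors 116.6, sale of embassy land to a foreign government 67.3.)

-1622.8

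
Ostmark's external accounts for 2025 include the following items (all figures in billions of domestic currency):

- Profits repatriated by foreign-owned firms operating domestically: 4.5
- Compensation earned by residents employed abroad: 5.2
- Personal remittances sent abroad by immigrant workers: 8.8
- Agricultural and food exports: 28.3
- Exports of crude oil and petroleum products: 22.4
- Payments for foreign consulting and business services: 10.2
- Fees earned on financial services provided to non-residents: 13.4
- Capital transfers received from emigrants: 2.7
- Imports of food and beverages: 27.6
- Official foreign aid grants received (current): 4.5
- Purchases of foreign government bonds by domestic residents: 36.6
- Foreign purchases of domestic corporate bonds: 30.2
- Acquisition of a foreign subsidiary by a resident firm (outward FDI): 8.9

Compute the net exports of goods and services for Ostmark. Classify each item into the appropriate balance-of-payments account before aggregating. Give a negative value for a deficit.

26.3

Goods: 22.4 + 28.3 - 27.6 = 23.1
Services: 13.4 - 10.2 = 3.2
Trade balance = 23.1 + 3.2 = 26.3
(Excluded from the trade balance — primary income: profits repatriated by foreign-owned firms operating domestically 4.5, compensation earned by residents employed abroad 5.2; secondary income: personal remittances sent abroad by immigrant workers 8.8, official foreign aid grants received (current) 4.5; capital account: capital transfers received from emigrants 2.7; financial account: purchases of foreign government bonds by domestic residents 36.6, foreign purchases of domestic corporate bonds 30.2, acquisition of a foreign subsidiary by a resident firm (outward FDI) 8.9.)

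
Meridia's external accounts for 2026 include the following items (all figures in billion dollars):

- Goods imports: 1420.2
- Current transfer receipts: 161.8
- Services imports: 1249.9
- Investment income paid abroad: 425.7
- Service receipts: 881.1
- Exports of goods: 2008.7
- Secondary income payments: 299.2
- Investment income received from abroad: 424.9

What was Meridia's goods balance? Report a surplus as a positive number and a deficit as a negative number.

Goods balance = 2008.7 - 1420.2 = 588.5

588.5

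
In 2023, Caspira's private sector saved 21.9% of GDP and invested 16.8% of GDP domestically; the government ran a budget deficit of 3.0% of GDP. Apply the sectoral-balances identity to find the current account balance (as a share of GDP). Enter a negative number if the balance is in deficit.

By the sectoral-balances identity, CA = (S_private - I) + (T - G).
Private balance = 21.9 - 16.8 = 5.1
Government balance (T - G) = -3.0
CA = 5.1 + (-3.0) = 2.1

2.1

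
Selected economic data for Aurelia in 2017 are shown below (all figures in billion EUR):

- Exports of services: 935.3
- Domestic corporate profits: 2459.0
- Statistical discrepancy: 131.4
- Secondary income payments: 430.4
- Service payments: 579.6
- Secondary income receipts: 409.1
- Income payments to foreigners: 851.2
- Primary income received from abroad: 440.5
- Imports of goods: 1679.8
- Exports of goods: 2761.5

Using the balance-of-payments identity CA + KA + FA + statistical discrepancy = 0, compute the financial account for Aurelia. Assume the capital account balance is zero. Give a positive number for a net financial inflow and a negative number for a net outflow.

Goods balance = 2761.5 - 1679.8 = 1081.7
Services balance = 935.3 - 579.6 = 355.7
Trade balance (goods + services) = 1081.7 + 355.7 = 1437.4
Net primary income = 440.5 - 851.2 = -410.7
Net secondary income = 409.1 - 430.4 = -21.3
Current account = 1437.4 + (-410.7) + (-21.3) = 1005.4
Financial account = -(1005.4 + 131.4) = -1136.8

-1136.8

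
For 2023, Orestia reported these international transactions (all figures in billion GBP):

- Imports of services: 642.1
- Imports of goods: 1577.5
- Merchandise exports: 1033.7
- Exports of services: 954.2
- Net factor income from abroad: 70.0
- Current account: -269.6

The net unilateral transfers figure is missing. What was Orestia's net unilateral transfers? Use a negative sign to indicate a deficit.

Current account = goods balance + services balance + net primary income + net secondary income
Sum of the known components = -161.7
Net unilateral transfers = CA - (known components) = -269.6 - (-161.7) = -107.9

-107.9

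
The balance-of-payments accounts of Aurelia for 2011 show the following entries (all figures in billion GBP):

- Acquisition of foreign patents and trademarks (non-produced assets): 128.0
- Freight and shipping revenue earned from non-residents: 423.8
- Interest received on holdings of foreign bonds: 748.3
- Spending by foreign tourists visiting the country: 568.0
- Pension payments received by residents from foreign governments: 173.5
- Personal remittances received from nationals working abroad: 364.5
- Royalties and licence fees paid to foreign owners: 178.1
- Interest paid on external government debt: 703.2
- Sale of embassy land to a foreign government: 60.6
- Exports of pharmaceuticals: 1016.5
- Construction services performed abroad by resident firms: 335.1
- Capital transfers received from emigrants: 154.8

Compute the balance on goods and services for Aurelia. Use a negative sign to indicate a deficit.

Goods: 1016.5
Services: 335.1 - 178.1 + 423.8 + 568.0 = 1148.8
Trade balance = 1016.5 + 1148.8 = 2165.3
(Excluded from the trade balance — capital account: acquisition of foreign patents and trademarks (non-produced assets) 128.0, sale of embassy land to a foreign government 60.6, capital transfers received from emigrants 154.8; primary income: interest received on holdings of foreign bonds 748.3, interest paid on external government debt 703.2; secondary income: pension payments received by residents from foreign governments 173.5, personal remittances received from nationals working abroad 364.5.)

2165.3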